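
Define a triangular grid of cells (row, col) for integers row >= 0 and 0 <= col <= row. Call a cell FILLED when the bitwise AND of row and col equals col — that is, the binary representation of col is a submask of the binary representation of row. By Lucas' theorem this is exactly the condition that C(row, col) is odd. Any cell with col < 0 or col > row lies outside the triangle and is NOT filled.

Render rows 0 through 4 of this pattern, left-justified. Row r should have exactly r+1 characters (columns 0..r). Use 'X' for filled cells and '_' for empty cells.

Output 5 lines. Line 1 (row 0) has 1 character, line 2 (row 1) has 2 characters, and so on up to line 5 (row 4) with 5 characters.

r0=0: X
r1=1: XX
r2=10: X_X
r3=11: XXXX
r4=100: X___X

Answer: X
XX
X_X
XXXX
X___X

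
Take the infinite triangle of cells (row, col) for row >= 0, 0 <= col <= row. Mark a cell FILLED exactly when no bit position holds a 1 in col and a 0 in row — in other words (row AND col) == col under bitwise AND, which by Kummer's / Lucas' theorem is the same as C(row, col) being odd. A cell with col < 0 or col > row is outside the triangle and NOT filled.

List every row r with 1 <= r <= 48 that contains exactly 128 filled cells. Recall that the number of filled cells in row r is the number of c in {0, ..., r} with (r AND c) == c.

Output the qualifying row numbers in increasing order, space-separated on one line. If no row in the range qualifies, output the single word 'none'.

Row r has 2^popcount(r) filled cells, so we need popcount(r) = log2(128) = 7.
Scan r = 1..48 and keep those with exactly 7 one-bits:
r=1=1 popcount=1 -> skip
r=2=10 popcount=1 -> skip
r=3=11 popcount=2 -> skip
r=4=100 popcount=1 -> skip
r=5=101 popcount=2 -> skip
r=6=110 popcount=2 -> skip
r=7=111 popcount=3 -> skip
r=8=1000 popcount=1 -> skip
r=9=1001 popcount=2 -> skip
r=10=1010 popcount=2 -> skip
r=11=1011 popcount=3 -> skip
r=12=1100 popcount=2 -> skip
r=13=1101 popcount=3 -> skip
r=14=1110 popcount=3 -> skip
r=15=1111 popcount=4 -> skip
r=16=10000 popcount=1 -> skip
r=17=10001 popcount=2 -> skip
r=18=10010 popcount=2 -> skip
r=19=10011 popcount=3 -> skip
r=20=10100 popcount=2 -> skip
r=21=10101 popcount=3 -> skip
r=22=10110 popcount=3 -> skip
r=23=10111 popcount=4 -> skip
r=24=11000 popcount=2 -> skip
r=25=11001 popcount=3 -> skip
r=26=11010 popcount=3 -> skip
r=27=11011 popcount=4 -> skip
r=28=11100 popcount=3 -> skip
r=29=11101 popcount=4 -> skip
r=30=11110 popcount=4 -> skip
r=31=11111 popcount=5 -> skip
r=32=100000 popcount=1 -> skip
r=33=100001 popcount=2 -> skip
r=34=100010 popcount=2 -> skip
r=35=100011 popcount=3 -> skip
r=36=100100 popcount=2 -> skip
r=37=100101 popcount=3 -> skip
r=38=100110 popcount=3 -> skip
r=39=100111 popcount=4 -> skip
r=40=101000 popcount=2 -> skip
r=41=101001 popcount=3 -> skip
r=42=101010 popcount=3 -> skip
r=43=101011 popcount=4 -> skip
r=44=101100 popcount=3 -> skip
r=45=101101 popcount=4 -> skip
r=46=101110 popcount=4 -> skip
r=47=101111 popcount=5 -> skip
r=48=110000 popcount=2 -> skip
Kept rows: none

Answer: none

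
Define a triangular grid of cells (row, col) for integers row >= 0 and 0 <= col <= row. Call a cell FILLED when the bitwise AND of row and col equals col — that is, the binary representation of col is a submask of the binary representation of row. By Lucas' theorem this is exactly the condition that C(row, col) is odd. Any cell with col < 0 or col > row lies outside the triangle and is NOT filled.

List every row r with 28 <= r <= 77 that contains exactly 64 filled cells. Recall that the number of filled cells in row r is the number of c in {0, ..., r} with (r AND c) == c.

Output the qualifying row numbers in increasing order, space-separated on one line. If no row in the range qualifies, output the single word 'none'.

Row r has 2^popcount(r) filled cells, so we need popcount(r) = log2(64) = 6.
Scan r = 28..77 and keep those with exactly 6 one-bits:
r=28=11100 popcount=3 -> skip
r=29=11101 popcount=4 -> skip
r=30=11110 popcount=4 -> skip
r=31=11111 popcount=5 -> skip
r=32=100000 popcount=1 -> skip
r=33=100001 popcount=2 -> skip
r=34=100010 popcount=2 -> skip
r=35=100011 popcount=3 -> skip
r=36=100100 popcount=2 -> skip
r=37=100101 popcount=3 -> skip
r=38=100110 popcount=3 -> skip
r=39=100111 popcount=4 -> skip
r=40=101000 popcount=2 -> skip
r=41=101001 popcount=3 -> skip
r=42=101010 popcount=3 -> skip
r=43=101011 popcount=4 -> skip
r=44=101100 popcount=3 -> skip
r=45=101101 popcount=4 -> skip
r=46=101110 popcount=4 -> skip
r=47=101111 popcount=5 -> skip
r=48=110000 popcount=2 -> skip
r=49=110001 popcount=3 -> skip
r=50=110010 popcount=3 -> skip
r=51=110011 popcount=4 -> skip
r=52=110100 popcount=3 -> skip
r=53=110101 popcount=4 -> skip
r=54=110110 popcount=4 -> skip
r=55=110111 popcount=5 -> skip
r=56=111000 popcount=3 -> skip
r=57=111001 popcount=4 -> skip
r=58=111010 popcount=4 -> skip
r=59=111011 popcount=5 -> skip
r=60=111100 popcount=4 -> skip
r=61=111101 popcount=5 -> skip
r=62=111110 popcount=5 -> skip
r=63=111111 popcount=6 -> KEEP
r=64=1000000 popcount=1 -> skip
r=65=1000001 popcount=2 -> skip
r=66=1000010 popcount=2 -> skip
r=67=1000011 popcount=3 -> skip
r=68=1000100 popcount=2 -> skip
r=69=1000101 popcount=3 -> skip
r=70=1000110 popcount=3 -> skip
r=71=1000111 popcount=4 -> skip
r=72=1001000 popcount=2 -> skip
r=73=1001001 popcount=3 -> skip
r=74=1001010 popcount=3 -> skip
r=75=1001011 popcount=4 -> skip
r=76=1001100 popcount=3 -> skip
r=77=1001101 popcount=4 -> skip
Kept rows: 63

Answer: 63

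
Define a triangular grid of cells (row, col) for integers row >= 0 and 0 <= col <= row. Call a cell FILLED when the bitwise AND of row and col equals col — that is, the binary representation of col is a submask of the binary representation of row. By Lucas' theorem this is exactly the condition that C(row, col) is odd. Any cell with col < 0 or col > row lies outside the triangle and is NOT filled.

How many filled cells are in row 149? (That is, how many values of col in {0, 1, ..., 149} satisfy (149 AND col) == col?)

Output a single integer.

Answer: 16

Derivation:
149 in binary = 10010101
popcount(149) = number of 1-bits in 10010101 = 4
A col c satisfies (149 AND c) == c iff every set bit of c is also set in 149; each of the 4 set bits of 149 can independently be on or off in c.
count = 2^4 = 16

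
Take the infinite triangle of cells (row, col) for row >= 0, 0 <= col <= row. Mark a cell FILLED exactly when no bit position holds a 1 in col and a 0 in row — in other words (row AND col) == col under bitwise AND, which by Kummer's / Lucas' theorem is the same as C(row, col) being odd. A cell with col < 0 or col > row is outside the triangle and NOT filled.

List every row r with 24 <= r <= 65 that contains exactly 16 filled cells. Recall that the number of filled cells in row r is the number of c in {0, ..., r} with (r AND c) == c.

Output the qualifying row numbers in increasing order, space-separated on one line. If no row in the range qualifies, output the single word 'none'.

Row r has 2^popcount(r) filled cells, so we need popcount(r) = log2(16) = 4.
Scan r = 24..65 and keep those with exactly 4 one-bits:
r=24=11000 popcount=2 -> skip
r=25=11001 popcount=3 -> skip
r=26=11010 popcount=3 -> skip
r=27=11011 popcount=4 -> KEEP
r=28=11100 popcount=3 -> skip
r=29=11101 popcount=4 -> KEEP
r=30=11110 popcount=4 -> KEEP
r=31=11111 popcount=5 -> skip
r=32=100000 popcount=1 -> skip
r=33=100001 popcount=2 -> skip
r=34=100010 popcount=2 -> skip
r=35=100011 popcount=3 -> skip
r=36=100100 popcount=2 -> skip
r=37=100101 popcount=3 -> skip
r=38=100110 popcount=3 -> skip
r=39=100111 popcount=4 -> KEEP
r=40=101000 popcount=2 -> skip
r=41=101001 popcount=3 -> skip
r=42=101010 popcount=3 -> skip
r=43=101011 popcount=4 -> KEEP
r=44=101100 popcount=3 -> skip
r=45=101101 popcount=4 -> KEEP
r=46=101110 popcount=4 -> KEEP
r=47=101111 popcount=5 -> skip
r=48=110000 popcount=2 -> skip
r=49=110001 popcount=3 -> skip
r=50=110010 popcount=3 -> skip
r=51=110011 popcount=4 -> KEEP
r=52=110100 popcount=3 -> skip
r=53=110101 popcount=4 -> KEEP
r=54=110110 popcount=4 -> KEEP
r=55=110111 popcount=5 -> skip
r=56=111000 popcount=3 -> skip
r=57=111001 popcount=4 -> KEEP
r=58=111010 popcount=4 -> KEEP
r=59=111011 popcount=5 -> skip
r=60=111100 popcount=4 -> KEEP
r=61=111101 popcount=5 -> skip
r=62=111110 popcount=5 -> skip
r=63=111111 popcount=6 -> skip
r=64=1000000 popcount=1 -> skip
r=65=1000001 popcount=2 -> skip
Kept rows: 27 29 30 39 43 45 46 51 53 54 57 58 60

Answer: 27 29 30 39 43 45 46 51 53 54 57 58 60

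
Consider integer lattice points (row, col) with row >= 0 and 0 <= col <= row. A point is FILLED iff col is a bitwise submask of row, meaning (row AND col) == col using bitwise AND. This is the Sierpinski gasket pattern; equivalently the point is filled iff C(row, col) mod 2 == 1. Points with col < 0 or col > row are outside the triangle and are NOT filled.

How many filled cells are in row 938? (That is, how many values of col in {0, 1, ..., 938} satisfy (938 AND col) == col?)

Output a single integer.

938 in binary = 1110101010
popcount(938) = number of 1-bits in 1110101010 = 6
A col c satisfies (938 AND c) == c iff every set bit of c is also set in 938; each of the 6 set bits of 938 can independently be on or off in c.
count = 2^6 = 64

Answer: 64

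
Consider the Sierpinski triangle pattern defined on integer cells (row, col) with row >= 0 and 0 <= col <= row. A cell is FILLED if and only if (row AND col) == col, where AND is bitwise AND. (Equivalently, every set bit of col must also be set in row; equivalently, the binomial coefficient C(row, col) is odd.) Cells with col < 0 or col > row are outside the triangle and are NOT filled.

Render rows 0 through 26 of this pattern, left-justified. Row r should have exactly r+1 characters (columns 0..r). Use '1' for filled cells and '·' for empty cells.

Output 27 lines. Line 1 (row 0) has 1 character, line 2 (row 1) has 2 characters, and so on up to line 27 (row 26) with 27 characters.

Answer: 1
11
1·1
1111
1···1
11··11
1·1·1·1
11111111
1·······1
11······11
1·1·····1·1
1111····1111
1···1···1···1
11··11··11··11
1·1·1·1·1·1·1·1
1111111111111111
1···············1
11··············11
1·1·············1·1
1111············1111
1···1···········1···1
11··11··········11··11
1·1·1·1·········1·1·1·1
11111111········11111111
1·······1·······1·······1
11······11······11······11
1·1·····1·1·····1·1·····1·1

Derivation:
r0=0: 1
r1=1: 11
r2=10: 1·1
r3=11: 1111
r4=100: 1···1
r5=101: 11··11
r6=110: 1·1·1·1
r7=111: 11111111
r8=1000: 1·······1
r9=1001: 11······11
r10=1010: 1·1·····1·1
r11=1011: 1111····1111
r12=1100: 1···1···1···1
r13=1101: 11··11··11··11
r14=1110: 1·1·1·1·1·1·1·1
r15=1111: 1111111111111111
r16=10000: 1···············1
r17=10001: 11··············11
r18=10010: 1·1·············1·1
r19=10011: 1111············1111
r20=10100: 1···1···········1···1
r21=10101: 11··11··········11··11
r22=10110: 1·1·1·1·········1·1·1·1
r23=10111: 11111111········11111111
r24=11000: 1·······1·······1·······1
r25=11001: 11······11······11······11
r26=11010: 1·1·····1·1·····1·1·····1·1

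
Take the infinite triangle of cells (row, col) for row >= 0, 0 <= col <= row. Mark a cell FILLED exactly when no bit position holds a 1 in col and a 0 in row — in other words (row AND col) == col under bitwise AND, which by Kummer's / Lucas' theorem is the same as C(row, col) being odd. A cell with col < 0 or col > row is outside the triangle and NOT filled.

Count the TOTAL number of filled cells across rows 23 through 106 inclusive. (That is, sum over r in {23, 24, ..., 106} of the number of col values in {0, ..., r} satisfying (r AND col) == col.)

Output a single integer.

Answer: 1244

Derivation:
r23=10111 pc4: +16 =16
r24=11000 pc2: +4 =20
r25=11001 pc3: +8 =28
r26=11010 pc3: +8 =36
r27=11011 pc4: +16 =52
r28=11100 pc3: +8 =60
r29=11101 pc4: +16 =76
r30=11110 pc4: +16 =92
r31=11111 pc5: +32 =124
r32=100000 pc1: +2 =126
r33=100001 pc2: +4 =130
r34=100010 pc2: +4 =134
r35=100011 pc3: +8 =142
r36=100100 pc2: +4 =146
r37=100101 pc3: +8 =154
r38=100110 pc3: +8 =162
r39=100111 pc4: +16 =178
r40=101000 pc2: +4 =182
r41=101001 pc3: +8 =190
r42=101010 pc3: +8 =198
r43=101011 pc4: +16 =214
r44=101100 pc3: +8 =222
r45=101101 pc4: +16 =238
r46=101110 pc4: +16 =254
r47=101111 pc5: +32 =286
r48=110000 pc2: +4 =290
r49=110001 pc3: +8 =298
r50=110010 pc3: +8 =306
r51=110011 pc4: +16 =322
r52=110100 pc3: +8 =330
r53=110101 pc4: +16 =346
r54=110110 pc4: +16 =362
r55=110111 pc5: +32 =394
r56=111000 pc3: +8 =402
r57=111001 pc4: +16 =418
r58=111010 pc4: +16 =434
r59=111011 pc5: +32 =466
r60=111100 pc4: +16 =482
r61=111101 pc5: +32 =514
r62=111110 pc5: +32 =546
r63=111111 pc6: +64 =610
r64=1000000 pc1: +2 =612
r65=1000001 pc2: +4 =616
r66=1000010 pc2: +4 =620
r67=1000011 pc3: +8 =628
r68=1000100 pc2: +4 =632
r69=1000101 pc3: +8 =640
r70=1000110 pc3: +8 =648
r71=1000111 pc4: +16 =664
r72=1001000 pc2: +4 =668
r73=1001001 pc3: +8 =676
r74=1001010 pc3: +8 =684
r75=1001011 pc4: +16 =700
r76=1001100 pc3: +8 =708
r77=1001101 pc4: +16 =724
r78=1001110 pc4: +16 =740
r79=1001111 pc5: +32 =772
r80=1010000 pc2: +4 =776
r81=1010001 pc3: +8 =784
r82=1010010 pc3: +8 =792
r83=1010011 pc4: +16 =808
r84=1010100 pc3: +8 =816
r85=1010101 pc4: +16 =832
r86=1010110 pc4: +16 =848
r87=1010111 pc5: +32 =880
r88=1011000 pc3: +8 =888
r89=1011001 pc4: +16 =904
r90=1011010 pc4: +16 =920
r91=1011011 pc5: +32 =952
r92=1011100 pc4: +16 =968
r93=1011101 pc5: +32 =1000
r94=1011110 pc5: +32 =1032
r95=1011111 pc6: +64 =1096
r96=1100000 pc2: +4 =1100
r97=1100001 pc3: +8 =1108
r98=1100010 pc3: +8 =1116
r99=1100011 pc4: +16 =1132
r100=1100100 pc3: +8 =1140
r101=1100101 pc4: +16 =1156
r102=1100110 pc4: +16 =1172
r103=1100111 pc5: +32 =1204
r104=1101000 pc3: +8 =1212
r105=1101001 pc4: +16 =1228
r106=1101010 pc4: +16 =1244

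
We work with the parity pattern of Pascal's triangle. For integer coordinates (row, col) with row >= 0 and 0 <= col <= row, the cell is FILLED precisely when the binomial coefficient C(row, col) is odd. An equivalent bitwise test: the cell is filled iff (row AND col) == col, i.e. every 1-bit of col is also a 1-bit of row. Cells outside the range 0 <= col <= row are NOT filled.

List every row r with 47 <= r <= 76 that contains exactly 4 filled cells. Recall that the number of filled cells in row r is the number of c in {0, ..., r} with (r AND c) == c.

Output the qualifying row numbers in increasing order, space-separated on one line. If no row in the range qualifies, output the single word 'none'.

Row r has 2^popcount(r) filled cells, so we need popcount(r) = log2(4) = 2.
Scan r = 47..76 and keep those with exactly 2 one-bits:
r=47=101111 popcount=5 -> skip
r=48=110000 popcount=2 -> KEEP
r=49=110001 popcount=3 -> skip
r=50=110010 popcount=3 -> skip
r=51=110011 popcount=4 -> skip
r=52=110100 popcount=3 -> skip
r=53=110101 popcount=4 -> skip
r=54=110110 popcount=4 -> skip
r=55=110111 popcount=5 -> skip
r=56=111000 popcount=3 -> skip
r=57=111001 popcount=4 -> skip
r=58=111010 popcount=4 -> skip
r=59=111011 popcount=5 -> skip
r=60=111100 popcount=4 -> skip
r=61=111101 popcount=5 -> skip
r=62=111110 popcount=5 -> skip
r=63=111111 popcount=6 -> skip
r=64=1000000 popcount=1 -> skip
r=65=1000001 popcount=2 -> KEEP
r=66=1000010 popcount=2 -> KEEP
r=67=1000011 popcount=3 -> skip
r=68=1000100 popcount=2 -> KEEP
r=69=1000101 popcount=3 -> skip
r=70=1000110 popcount=3 -> skip
r=71=1000111 popcount=4 -> skip
r=72=1001000 popcount=2 -> KEEP
r=73=1001001 popcount=3 -> skip
r=74=1001010 popcount=3 -> skip
r=75=1001011 popcount=4 -> skip
r=76=1001100 popcount=3 -> skip
Kept rows: 48 65 66 68 72

Answer: 48 65 66 68 72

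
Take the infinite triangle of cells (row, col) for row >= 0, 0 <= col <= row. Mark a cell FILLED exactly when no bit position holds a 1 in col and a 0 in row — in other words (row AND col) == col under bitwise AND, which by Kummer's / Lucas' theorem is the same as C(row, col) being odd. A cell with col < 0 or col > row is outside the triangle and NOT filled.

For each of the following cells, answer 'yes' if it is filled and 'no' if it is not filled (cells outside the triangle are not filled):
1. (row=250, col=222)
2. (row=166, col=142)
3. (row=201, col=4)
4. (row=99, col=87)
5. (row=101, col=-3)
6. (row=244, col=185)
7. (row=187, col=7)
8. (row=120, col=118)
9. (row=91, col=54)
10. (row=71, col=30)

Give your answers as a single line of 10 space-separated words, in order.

(250,222): row=0b11111010, col=0b11011110, row AND col = 0b11011010 = 218; 218 != 222 -> empty
(166,142): row=0b10100110, col=0b10001110, row AND col = 0b10000110 = 134; 134 != 142 -> empty
(201,4): row=0b11001001, col=0b100, row AND col = 0b0 = 0; 0 != 4 -> empty
(99,87): row=0b1100011, col=0b1010111, row AND col = 0b1000011 = 67; 67 != 87 -> empty
(101,-3): col outside [0, 101] -> not filled
(244,185): row=0b11110100, col=0b10111001, row AND col = 0b10110000 = 176; 176 != 185 -> empty
(187,7): row=0b10111011, col=0b111, row AND col = 0b11 = 3; 3 != 7 -> empty
(120,118): row=0b1111000, col=0b1110110, row AND col = 0b1110000 = 112; 112 != 118 -> empty
(91,54): row=0b1011011, col=0b110110, row AND col = 0b10010 = 18; 18 != 54 -> empty
(71,30): row=0b1000111, col=0b11110, row AND col = 0b110 = 6; 6 != 30 -> empty

Answer: no no no no no no no no no no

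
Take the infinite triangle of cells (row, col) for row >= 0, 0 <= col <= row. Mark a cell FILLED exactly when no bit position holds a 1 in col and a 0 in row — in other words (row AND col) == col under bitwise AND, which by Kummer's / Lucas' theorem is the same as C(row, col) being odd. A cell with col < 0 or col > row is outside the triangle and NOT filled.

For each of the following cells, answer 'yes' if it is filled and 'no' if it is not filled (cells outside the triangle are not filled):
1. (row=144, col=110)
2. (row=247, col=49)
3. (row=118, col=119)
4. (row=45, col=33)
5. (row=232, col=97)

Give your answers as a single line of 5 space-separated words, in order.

Answer: no yes no yes no

Derivation:
(144,110): row=0b10010000, col=0b1101110, row AND col = 0b0 = 0; 0 != 110 -> empty
(247,49): row=0b11110111, col=0b110001, row AND col = 0b110001 = 49; 49 == 49 -> filled
(118,119): col outside [0, 118] -> not filled
(45,33): row=0b101101, col=0b100001, row AND col = 0b100001 = 33; 33 == 33 -> filled
(232,97): row=0b11101000, col=0b1100001, row AND col = 0b1100000 = 96; 96 != 97 -> empty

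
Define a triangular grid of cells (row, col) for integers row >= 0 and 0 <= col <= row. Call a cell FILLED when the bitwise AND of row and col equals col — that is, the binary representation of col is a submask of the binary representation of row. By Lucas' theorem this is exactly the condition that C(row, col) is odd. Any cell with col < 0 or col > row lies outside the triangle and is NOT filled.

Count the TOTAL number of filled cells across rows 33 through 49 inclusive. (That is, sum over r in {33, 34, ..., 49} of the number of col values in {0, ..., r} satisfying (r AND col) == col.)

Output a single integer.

r33=100001 pc2: +4 =4
r34=100010 pc2: +4 =8
r35=100011 pc3: +8 =16
r36=100100 pc2: +4 =20
r37=100101 pc3: +8 =28
r38=100110 pc3: +8 =36
r39=100111 pc4: +16 =52
r40=101000 pc2: +4 =56
r41=101001 pc3: +8 =64
r42=101010 pc3: +8 =72
r43=101011 pc4: +16 =88
r44=101100 pc3: +8 =96
r45=101101 pc4: +16 =112
r46=101110 pc4: +16 =128
r47=101111 pc5: +32 =160
r48=110000 pc2: +4 =164
r49=110001 pc3: +8 =172

Answer: 172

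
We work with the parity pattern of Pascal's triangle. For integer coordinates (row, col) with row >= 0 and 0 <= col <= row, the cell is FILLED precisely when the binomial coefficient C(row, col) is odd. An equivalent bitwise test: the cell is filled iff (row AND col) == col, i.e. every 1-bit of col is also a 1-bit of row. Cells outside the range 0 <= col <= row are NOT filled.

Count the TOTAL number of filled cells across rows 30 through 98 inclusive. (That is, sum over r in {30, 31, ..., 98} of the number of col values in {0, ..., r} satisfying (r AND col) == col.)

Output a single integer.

r30=11110 pc4: +16 =16
r31=11111 pc5: +32 =48
r32=100000 pc1: +2 =50
r33=100001 pc2: +4 =54
r34=100010 pc2: +4 =58
r35=100011 pc3: +8 =66
r36=100100 pc2: +4 =70
r37=100101 pc3: +8 =78
r38=100110 pc3: +8 =86
r39=100111 pc4: +16 =102
r40=101000 pc2: +4 =106
r41=101001 pc3: +8 =114
r42=101010 pc3: +8 =122
r43=101011 pc4: +16 =138
r44=101100 pc3: +8 =146
r45=101101 pc4: +16 =162
r46=101110 pc4: +16 =178
r47=101111 pc5: +32 =210
r48=110000 pc2: +4 =214
r49=110001 pc3: +8 =222
r50=110010 pc3: +8 =230
r51=110011 pc4: +16 =246
r52=110100 pc3: +8 =254
r53=110101 pc4: +16 =270
r54=110110 pc4: +16 =286
r55=110111 pc5: +32 =318
r56=111000 pc3: +8 =326
r57=111001 pc4: +16 =342
r58=111010 pc4: +16 =358
r59=111011 pc5: +32 =390
r60=111100 pc4: +16 =406
r61=111101 pc5: +32 =438
r62=111110 pc5: +32 =470
r63=111111 pc6: +64 =534
r64=1000000 pc1: +2 =536
r65=1000001 pc2: +4 =540
r66=1000010 pc2: +4 =544
r67=1000011 pc3: +8 =552
r68=1000100 pc2: +4 =556
r69=1000101 pc3: +8 =564
r70=1000110 pc3: +8 =572
r71=1000111 pc4: +16 =588
r72=1001000 pc2: +4 =592
r73=1001001 pc3: +8 =600
r74=1001010 pc3: +8 =608
r75=1001011 pc4: +16 =624
r76=1001100 pc3: +8 =632
r77=1001101 pc4: +16 =648
r78=1001110 pc4: +16 =664
r79=1001111 pc5: +32 =696
r80=1010000 pc2: +4 =700
r81=1010001 pc3: +8 =708
r82=1010010 pc3: +8 =716
r83=1010011 pc4: +16 =732
r84=1010100 pc3: +8 =740
r85=1010101 pc4: +16 =756
r86=1010110 pc4: +16 =772
r87=1010111 pc5: +32 =804
r88=1011000 pc3: +8 =812
r89=1011001 pc4: +16 =828
r90=1011010 pc4: +16 =844
r91=1011011 pc5: +32 =876
r92=1011100 pc4: +16 =892
r93=1011101 pc5: +32 =924
r94=1011110 pc5: +32 =956
r95=1011111 pc6: +64 =1020
r96=1100000 pc2: +4 =1024
r97=1100001 pc3: +8 =1032
r98=1100010 pc3: +8 =1040

Answer: 1040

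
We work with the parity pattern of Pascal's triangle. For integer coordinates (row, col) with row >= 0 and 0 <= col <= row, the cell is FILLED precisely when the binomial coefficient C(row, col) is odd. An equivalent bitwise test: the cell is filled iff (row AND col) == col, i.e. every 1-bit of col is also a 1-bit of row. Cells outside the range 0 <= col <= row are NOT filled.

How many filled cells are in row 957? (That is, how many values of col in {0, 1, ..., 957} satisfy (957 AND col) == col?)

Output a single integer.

957 in binary = 1110111101
popcount(957) = number of 1-bits in 1110111101 = 8
A col c satisfies (957 AND c) == c iff every set bit of c is also set in 957; each of the 8 set bits of 957 can independently be on or off in c.
count = 2^8 = 256

Answer: 256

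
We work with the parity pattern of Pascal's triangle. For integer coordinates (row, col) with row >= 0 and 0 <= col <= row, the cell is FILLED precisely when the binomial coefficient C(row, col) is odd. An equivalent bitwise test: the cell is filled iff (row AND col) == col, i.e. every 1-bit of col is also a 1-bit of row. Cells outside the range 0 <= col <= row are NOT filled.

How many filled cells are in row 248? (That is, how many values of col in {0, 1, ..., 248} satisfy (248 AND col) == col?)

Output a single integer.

Answer: 32

Derivation:
248 in binary = 11111000
popcount(248) = number of 1-bits in 11111000 = 5
A col c satisfies (248 AND c) == c iff every set bit of c is also set in 248; each of the 5 set bits of 248 can independently be on or off in c.
count = 2^5 = 32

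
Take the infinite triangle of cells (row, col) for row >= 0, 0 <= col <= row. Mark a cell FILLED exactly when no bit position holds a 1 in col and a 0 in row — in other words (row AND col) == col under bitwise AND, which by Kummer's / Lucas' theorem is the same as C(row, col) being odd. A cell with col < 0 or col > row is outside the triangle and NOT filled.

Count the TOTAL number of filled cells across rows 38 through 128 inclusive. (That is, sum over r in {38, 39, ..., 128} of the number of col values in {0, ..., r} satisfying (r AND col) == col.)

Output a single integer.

r38=100110 pc3: +8 =8
r39=100111 pc4: +16 =24
r40=101000 pc2: +4 =28
r41=101001 pc3: +8 =36
r42=101010 pc3: +8 =44
r43=101011 pc4: +16 =60
r44=101100 pc3: +8 =68
r45=101101 pc4: +16 =84
r46=101110 pc4: +16 =100
r47=101111 pc5: +32 =132
r48=110000 pc2: +4 =136
r49=110001 pc3: +8 =144
r50=110010 pc3: +8 =152
r51=110011 pc4: +16 =168
r52=110100 pc3: +8 =176
r53=110101 pc4: +16 =192
r54=110110 pc4: +16 =208
r55=110111 pc5: +32 =240
r56=111000 pc3: +8 =248
r57=111001 pc4: +16 =264
r58=111010 pc4: +16 =280
r59=111011 pc5: +32 =312
r60=111100 pc4: +16 =328
r61=111101 pc5: +32 =360
r62=111110 pc5: +32 =392
r63=111111 pc6: +64 =456
r64=1000000 pc1: +2 =458
r65=1000001 pc2: +4 =462
r66=1000010 pc2: +4 =466
r67=1000011 pc3: +8 =474
r68=1000100 pc2: +4 =478
r69=1000101 pc3: +8 =486
r70=1000110 pc3: +8 =494
r71=1000111 pc4: +16 =510
r72=1001000 pc2: +4 =514
r73=1001001 pc3: +8 =522
r74=1001010 pc3: +8 =530
r75=1001011 pc4: +16 =546
r76=1001100 pc3: +8 =554
r77=1001101 pc4: +16 =570
r78=1001110 pc4: +16 =586
r79=1001111 pc5: +32 =618
r80=1010000 pc2: +4 =622
r81=1010001 pc3: +8 =630
r82=1010010 pc3: +8 =638
r83=1010011 pc4: +16 =654
r84=1010100 pc3: +8 =662
r85=1010101 pc4: +16 =678
r86=1010110 pc4: +16 =694
r87=1010111 pc5: +32 =726
r88=1011000 pc3: +8 =734
r89=1011001 pc4: +16 =750
r90=1011010 pc4: +16 =766
r91=1011011 pc5: +32 =798
r92=1011100 pc4: +16 =814
r93=1011101 pc5: +32 =846
r94=1011110 pc5: +32 =878
r95=1011111 pc6: +64 =942
r96=1100000 pc2: +4 =946
r97=1100001 pc3: +8 =954
r98=1100010 pc3: +8 =962
r99=1100011 pc4: +16 =978
r100=1100100 pc3: +8 =986
r101=1100101 pc4: +16 =1002
r102=1100110 pc4: +16 =1018
r103=1100111 pc5: +32 =1050
r104=1101000 pc3: +8 =1058
r105=1101001 pc4: +16 =1074
r106=1101010 pc4: +16 =1090
r107=1101011 pc5: +32 =1122
r108=1101100 pc4: +16 =1138
r109=1101101 pc5: +32 =1170
r110=1101110 pc5: +32 =1202
r111=1101111 pc6: +64 =1266
r112=1110000 pc3: +8 =1274
r113=1110001 pc4: +16 =1290
r114=1110010 pc4: +16 =1306
r115=1110011 pc5: +32 =1338
r116=1110100 pc4: +16 =1354
r117=1110101 pc5: +32 =1386
r118=1110110 pc5: +32 =1418
r119=1110111 pc6: +64 =1482
r120=1111000 pc4: +16 =1498
r121=1111001 pc5: +32 =1530
r122=1111010 pc5: +32 =1562
r123=1111011 pc6: +64 =1626
r124=1111100 pc5: +32 =1658
r125=1111101 pc6: +64 =1722
r126=1111110 pc6: +64 =1786
r127=1111111 pc7: +128 =1914
r128=10000000 pc1: +2 =1916

Answer: 1916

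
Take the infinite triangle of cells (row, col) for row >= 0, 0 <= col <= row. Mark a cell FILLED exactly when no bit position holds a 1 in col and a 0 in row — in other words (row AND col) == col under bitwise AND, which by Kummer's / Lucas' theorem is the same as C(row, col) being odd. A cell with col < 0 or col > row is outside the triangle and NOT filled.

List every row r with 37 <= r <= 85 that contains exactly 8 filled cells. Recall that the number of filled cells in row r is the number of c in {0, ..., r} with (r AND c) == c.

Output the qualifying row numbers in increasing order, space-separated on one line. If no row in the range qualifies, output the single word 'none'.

Answer: 37 38 41 42 44 49 50 52 56 67 69 70 73 74 76 81 82 84

Derivation:
Row r has 2^popcount(r) filled cells, so we need popcount(r) = log2(8) = 3.
Scan r = 37..85 and keep those with exactly 3 one-bits:
r=37=100101 popcount=3 -> KEEP
r=38=100110 popcount=3 -> KEEP
r=39=100111 popcount=4 -> skip
r=40=101000 popcount=2 -> skip
r=41=101001 popcount=3 -> KEEP
r=42=101010 popcount=3 -> KEEP
r=43=101011 popcount=4 -> skip
r=44=101100 popcount=3 -> KEEP
r=45=101101 popcount=4 -> skip
r=46=101110 popcount=4 -> skip
r=47=101111 popcount=5 -> skip
r=48=110000 popcount=2 -> skip
r=49=110001 popcount=3 -> KEEP
r=50=110010 popcount=3 -> KEEP
r=51=110011 popcount=4 -> skip
r=52=110100 popcount=3 -> KEEP
r=53=110101 popcount=4 -> skip
r=54=110110 popcount=4 -> skip
r=55=110111 popcount=5 -> skip
r=56=111000 popcount=3 -> KEEP
r=57=111001 popcount=4 -> skip
r=58=111010 popcount=4 -> skip
r=59=111011 popcount=5 -> skip
r=60=111100 popcount=4 -> skip
r=61=111101 popcount=5 -> skip
r=62=111110 popcount=5 -> skip
r=63=111111 popcount=6 -> skip
r=64=1000000 popcount=1 -> skip
r=65=1000001 popcount=2 -> skip
r=66=1000010 popcount=2 -> skip
r=67=1000011 popcount=3 -> KEEP
r=68=1000100 popcount=2 -> skip
r=69=1000101 popcount=3 -> KEEP
r=70=1000110 popcount=3 -> KEEP
r=71=1000111 popcount=4 -> skip
r=72=1001000 popcount=2 -> skip
r=73=1001001 popcount=3 -> KEEP
r=74=1001010 popcount=3 -> KEEP
r=75=1001011 popcount=4 -> skip
r=76=1001100 popcount=3 -> KEEP
r=77=1001101 popcount=4 -> skip
r=78=1001110 popcount=4 -> skip
r=79=1001111 popcount=5 -> skip
r=80=1010000 popcount=2 -> skip
r=81=1010001 popcount=3 -> KEEP
r=82=1010010 popcount=3 -> KEEP
r=83=1010011 popcount=4 -> skip
r=84=1010100 popcount=3 -> KEEP
r=85=1010101 popcount=4 -> skip
Kept rows: 37 38 41 42 44 49 50 52 56 67 69 70 73 74 76 81 82 84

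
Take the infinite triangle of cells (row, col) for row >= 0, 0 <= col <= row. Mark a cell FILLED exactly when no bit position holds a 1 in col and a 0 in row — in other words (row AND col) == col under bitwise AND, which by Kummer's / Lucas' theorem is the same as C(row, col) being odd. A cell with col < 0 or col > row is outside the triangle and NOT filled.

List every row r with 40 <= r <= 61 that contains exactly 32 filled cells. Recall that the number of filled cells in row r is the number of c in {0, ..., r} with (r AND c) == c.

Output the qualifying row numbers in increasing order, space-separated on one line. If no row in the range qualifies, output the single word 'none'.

Row r has 2^popcount(r) filled cells, so we need popcount(r) = log2(32) = 5.
Scan r = 40..61 and keep those with exactly 5 one-bits:
r=40=101000 popcount=2 -> skip
r=41=101001 popcount=3 -> skip
r=42=101010 popcount=3 -> skip
r=43=101011 popcount=4 -> skip
r=44=101100 popcount=3 -> skip
r=45=101101 popcount=4 -> skip
r=46=101110 popcount=4 -> skip
r=47=101111 popcount=5 -> KEEP
r=48=110000 popcount=2 -> skip
r=49=110001 popcount=3 -> skip
r=50=110010 popcount=3 -> skip
r=51=110011 popcount=4 -> skip
r=52=110100 popcount=3 -> skip
r=53=110101 popcount=4 -> skip
r=54=110110 popcount=4 -> skip
r=55=110111 popcount=5 -> KEEP
r=56=111000 popcount=3 -> skip
r=57=111001 popcount=4 -> skip
r=58=111010 popcount=4 -> skip
r=59=111011 popcount=5 -> KEEP
r=60=111100 popcount=4 -> skip
r=61=111101 popcount=5 -> KEEP
Kept rows: 47 55 59 61

Answer: 47 55 59 61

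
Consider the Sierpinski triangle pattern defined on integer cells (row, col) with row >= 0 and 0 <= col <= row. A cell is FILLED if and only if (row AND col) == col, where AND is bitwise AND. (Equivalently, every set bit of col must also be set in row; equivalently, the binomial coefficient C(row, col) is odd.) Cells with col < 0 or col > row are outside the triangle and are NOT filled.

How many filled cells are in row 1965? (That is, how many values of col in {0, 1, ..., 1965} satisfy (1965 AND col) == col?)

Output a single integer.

Answer: 256

Derivation:
1965 in binary = 11110101101
popcount(1965) = number of 1-bits in 11110101101 = 8
A col c satisfies (1965 AND c) == c iff every set bit of c is also set in 1965; each of the 8 set bits of 1965 can independently be on or off in c.
count = 2^8 = 256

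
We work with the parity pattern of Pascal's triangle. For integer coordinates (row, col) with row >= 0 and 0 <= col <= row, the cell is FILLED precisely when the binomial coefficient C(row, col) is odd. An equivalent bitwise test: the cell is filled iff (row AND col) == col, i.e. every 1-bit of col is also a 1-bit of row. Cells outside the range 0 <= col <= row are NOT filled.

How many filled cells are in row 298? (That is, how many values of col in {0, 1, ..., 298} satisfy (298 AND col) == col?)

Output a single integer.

298 in binary = 100101010
popcount(298) = number of 1-bits in 100101010 = 4
A col c satisfies (298 AND c) == c iff every set bit of c is also set in 298; each of the 4 set bits of 298 can independently be on or off in c.
count = 2^4 = 16

Answer: 16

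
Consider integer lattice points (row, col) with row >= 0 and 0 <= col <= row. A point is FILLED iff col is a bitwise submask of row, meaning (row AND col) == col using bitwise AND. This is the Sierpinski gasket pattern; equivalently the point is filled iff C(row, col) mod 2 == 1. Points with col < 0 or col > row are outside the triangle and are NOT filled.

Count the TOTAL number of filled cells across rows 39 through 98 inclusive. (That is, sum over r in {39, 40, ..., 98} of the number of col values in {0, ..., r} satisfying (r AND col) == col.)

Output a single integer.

r39=100111 pc4: +16 =16
r40=101000 pc2: +4 =20
r41=101001 pc3: +8 =28
r42=101010 pc3: +8 =36
r43=101011 pc4: +16 =52
r44=101100 pc3: +8 =60
r45=101101 pc4: +16 =76
r46=101110 pc4: +16 =92
r47=101111 pc5: +32 =124
r48=110000 pc2: +4 =128
r49=110001 pc3: +8 =136
r50=110010 pc3: +8 =144
r51=110011 pc4: +16 =160
r52=110100 pc3: +8 =168
r53=110101 pc4: +16 =184
r54=110110 pc4: +16 =200
r55=110111 pc5: +32 =232
r56=111000 pc3: +8 =240
r57=111001 pc4: +16 =256
r58=111010 pc4: +16 =272
r59=111011 pc5: +32 =304
r60=111100 pc4: +16 =320
r61=111101 pc5: +32 =352
r62=111110 pc5: +32 =384
r63=111111 pc6: +64 =448
r64=1000000 pc1: +2 =450
r65=1000001 pc2: +4 =454
r66=1000010 pc2: +4 =458
r67=1000011 pc3: +8 =466
r68=1000100 pc2: +4 =470
r69=1000101 pc3: +8 =478
r70=1000110 pc3: +8 =486
r71=1000111 pc4: +16 =502
r72=1001000 pc2: +4 =506
r73=1001001 pc3: +8 =514
r74=1001010 pc3: +8 =522
r75=1001011 pc4: +16 =538
r76=1001100 pc3: +8 =546
r77=1001101 pc4: +16 =562
r78=1001110 pc4: +16 =578
r79=1001111 pc5: +32 =610
r80=1010000 pc2: +4 =614
r81=1010001 pc3: +8 =622
r82=1010010 pc3: +8 =630
r83=1010011 pc4: +16 =646
r84=1010100 pc3: +8 =654
r85=1010101 pc4: +16 =670
r86=1010110 pc4: +16 =686
r87=1010111 pc5: +32 =718
r88=1011000 pc3: +8 =726
r89=1011001 pc4: +16 =742
r90=1011010 pc4: +16 =758
r91=1011011 pc5: +32 =790
r92=1011100 pc4: +16 =806
r93=1011101 pc5: +32 =838
r94=1011110 pc5: +32 =870
r95=1011111 pc6: +64 =934
r96=1100000 pc2: +4 =938
r97=1100001 pc3: +8 =946
r98=1100010 pc3: +8 =954

Answer: 954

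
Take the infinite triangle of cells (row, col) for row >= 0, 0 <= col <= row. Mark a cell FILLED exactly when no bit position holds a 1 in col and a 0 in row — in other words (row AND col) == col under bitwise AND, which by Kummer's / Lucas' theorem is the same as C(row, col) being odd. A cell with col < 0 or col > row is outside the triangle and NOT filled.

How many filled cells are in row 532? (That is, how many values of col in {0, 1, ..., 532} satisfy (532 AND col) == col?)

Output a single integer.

532 in binary = 1000010100
popcount(532) = number of 1-bits in 1000010100 = 3
A col c satisfies (532 AND c) == c iff every set bit of c is also set in 532; each of the 3 set bits of 532 can independently be on or off in c.
count = 2^3 = 8

Answer: 8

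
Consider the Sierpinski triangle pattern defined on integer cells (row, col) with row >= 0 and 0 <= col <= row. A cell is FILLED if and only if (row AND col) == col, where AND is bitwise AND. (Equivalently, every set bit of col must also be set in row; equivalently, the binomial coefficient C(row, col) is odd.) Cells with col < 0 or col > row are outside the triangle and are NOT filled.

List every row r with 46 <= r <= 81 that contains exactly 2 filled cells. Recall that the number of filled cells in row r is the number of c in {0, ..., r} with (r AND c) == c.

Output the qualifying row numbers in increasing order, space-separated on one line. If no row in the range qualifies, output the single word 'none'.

Answer: 64

Derivation:
Row r has 2^popcount(r) filled cells, so we need popcount(r) = log2(2) = 1.
Scan r = 46..81 and keep those with exactly 1 one-bits:
r=46=101110 popcount=4 -> skip
r=47=101111 popcount=5 -> skip
r=48=110000 popcount=2 -> skip
r=49=110001 popcount=3 -> skip
r=50=110010 popcount=3 -> skip
r=51=110011 popcount=4 -> skip
r=52=110100 popcount=3 -> skip
r=53=110101 popcount=4 -> skip
r=54=110110 popcount=4 -> skip
r=55=110111 popcount=5 -> skip
r=56=111000 popcount=3 -> skip
r=57=111001 popcount=4 -> skip
r=58=111010 popcount=4 -> skip
r=59=111011 popcount=5 -> skip
r=60=111100 popcount=4 -> skip
r=61=111101 popcount=5 -> skip
r=62=111110 popcount=5 -> skip
r=63=111111 popcount=6 -> skip
r=64=1000000 popcount=1 -> KEEP
r=65=1000001 popcount=2 -> skip
r=66=1000010 popcount=2 -> skip
r=67=1000011 popcount=3 -> skip
r=68=1000100 popcount=2 -> skip
r=69=1000101 popcount=3 -> skip
r=70=1000110 popcount=3 -> skip
r=71=1000111 popcount=4 -> skip
r=72=1001000 popcount=2 -> skip
r=73=1001001 popcount=3 -> skip
r=74=1001010 popcount=3 -> skip
r=75=1001011 popcount=4 -> skip
r=76=1001100 popcount=3 -> skip
r=77=1001101 popcount=4 -> skip
r=78=1001110 popcount=4 -> skip
r=79=1001111 popcount=5 -> skip
r=80=1010000 popcount=2 -> skip
r=81=1010001 popcount=3 -> skip
Kept rows: 64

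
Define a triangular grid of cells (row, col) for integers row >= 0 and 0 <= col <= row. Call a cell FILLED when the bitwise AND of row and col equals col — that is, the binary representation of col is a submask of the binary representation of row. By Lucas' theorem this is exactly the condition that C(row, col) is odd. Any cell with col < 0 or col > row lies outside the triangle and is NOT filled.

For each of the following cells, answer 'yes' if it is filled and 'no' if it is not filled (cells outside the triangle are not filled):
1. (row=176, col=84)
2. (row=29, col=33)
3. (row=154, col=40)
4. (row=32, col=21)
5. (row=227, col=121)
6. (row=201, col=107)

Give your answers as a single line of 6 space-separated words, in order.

Answer: no no no no no no

Derivation:
(176,84): row=0b10110000, col=0b1010100, row AND col = 0b10000 = 16; 16 != 84 -> empty
(29,33): col outside [0, 29] -> not filled
(154,40): row=0b10011010, col=0b101000, row AND col = 0b1000 = 8; 8 != 40 -> empty
(32,21): row=0b100000, col=0b10101, row AND col = 0b0 = 0; 0 != 21 -> empty
(227,121): row=0b11100011, col=0b1111001, row AND col = 0b1100001 = 97; 97 != 121 -> empty
(201,107): row=0b11001001, col=0b1101011, row AND col = 0b1001001 = 73; 73 != 107 -> empty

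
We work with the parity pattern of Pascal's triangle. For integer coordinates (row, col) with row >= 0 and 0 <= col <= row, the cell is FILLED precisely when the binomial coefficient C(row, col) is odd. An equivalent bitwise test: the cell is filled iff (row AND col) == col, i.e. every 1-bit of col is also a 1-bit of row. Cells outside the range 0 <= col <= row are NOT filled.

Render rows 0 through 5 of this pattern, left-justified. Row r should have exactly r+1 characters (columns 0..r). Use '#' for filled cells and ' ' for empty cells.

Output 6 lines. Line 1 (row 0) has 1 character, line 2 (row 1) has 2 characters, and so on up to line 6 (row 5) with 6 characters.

r0=0: #
r1=1: ##
r2=10: # #
r3=11: ####
r4=100: #   #
r5=101: ##  ##

Answer: #
##
# #
####
#   #
##  ##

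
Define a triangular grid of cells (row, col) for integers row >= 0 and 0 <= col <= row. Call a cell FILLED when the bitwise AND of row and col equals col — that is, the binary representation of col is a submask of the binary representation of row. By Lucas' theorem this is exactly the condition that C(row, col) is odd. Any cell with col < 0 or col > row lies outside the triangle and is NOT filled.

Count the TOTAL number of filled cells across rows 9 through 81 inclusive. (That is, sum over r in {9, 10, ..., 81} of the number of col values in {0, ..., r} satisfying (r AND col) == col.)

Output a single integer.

Answer: 874

Derivation:
r9=1001 pc2: +4 =4
r10=1010 pc2: +4 =8
r11=1011 pc3: +8 =16
r12=1100 pc2: +4 =20
r13=1101 pc3: +8 =28
r14=1110 pc3: +8 =36
r15=1111 pc4: +16 =52
r16=10000 pc1: +2 =54
r17=10001 pc2: +4 =58
r18=10010 pc2: +4 =62
r19=10011 pc3: +8 =70
r20=10100 pc2: +4 =74
r21=10101 pc3: +8 =82
r22=10110 pc3: +8 =90
r23=10111 pc4: +16 =106
r24=11000 pc2: +4 =110
r25=11001 pc3: +8 =118
r26=11010 pc3: +8 =126
r27=11011 pc4: +16 =142
r28=11100 pc3: +8 =150
r29=11101 pc4: +16 =166
r30=11110 pc4: +16 =182
r31=11111 pc5: +32 =214
r32=100000 pc1: +2 =216
r33=100001 pc2: +4 =220
r34=100010 pc2: +4 =224
r35=100011 pc3: +8 =232
r36=100100 pc2: +4 =236
r37=100101 pc3: +8 =244
r38=100110 pc3: +8 =252
r39=100111 pc4: +16 =268
r40=101000 pc2: +4 =272
r41=101001 pc3: +8 =280
r42=101010 pc3: +8 =288
r43=101011 pc4: +16 =304
r44=101100 pc3: +8 =312
r45=101101 pc4: +16 =328
r46=101110 pc4: +16 =344
r47=101111 pc5: +32 =376
r48=110000 pc2: +4 =380
r49=110001 pc3: +8 =388
r50=110010 pc3: +8 =396
r51=110011 pc4: +16 =412
r52=110100 pc3: +8 =420
r53=110101 pc4: +16 =436
r54=110110 pc4: +16 =452
r55=110111 pc5: +32 =484
r56=111000 pc3: +8 =492
r57=111001 pc4: +16 =508
r58=111010 pc4: +16 =524
r59=111011 pc5: +32 =556
r60=111100 pc4: +16 =572
r61=111101 pc5: +32 =604
r62=111110 pc5: +32 =636
r63=111111 pc6: +64 =700
r64=1000000 pc1: +2 =702
r65=1000001 pc2: +4 =706
r66=1000010 pc2: +4 =710
r67=1000011 pc3: +8 =718
r68=1000100 pc2: +4 =722
r69=1000101 pc3: +8 =730
r70=1000110 pc3: +8 =738
r71=1000111 pc4: +16 =754
r72=1001000 pc2: +4 =758
r73=1001001 pc3: +8 =766
r74=1001010 pc3: +8 =774
r75=1001011 pc4: +16 =790
r76=1001100 pc3: +8 =798
r77=1001101 pc4: +16 =814
r78=1001110 pc4: +16 =830
r79=1001111 pc5: +32 =862
r80=1010000 pc2: +4 =866
r81=1010001 pc3: +8 =874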